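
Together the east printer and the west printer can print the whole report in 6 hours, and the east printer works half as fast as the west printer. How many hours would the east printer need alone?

18 hours

Let the west printer's rate be r; then the east printer's rate is (1/2)r, so together (1/2 + 1)r = (3/2)r = 1/6.
Thus r = 1/9 per hour.
The west printer alone: 9 hours; the east printer alone: 18 hours.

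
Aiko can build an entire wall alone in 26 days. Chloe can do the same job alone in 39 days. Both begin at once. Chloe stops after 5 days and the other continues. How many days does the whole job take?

In the first 5 days the combined rate is 5/78, so 25/78 of the job is done, leaving 53/78.
After Chloe leaves the rate is 1/26 per day; the remaining 53/78 takes 53/3 days.
Total = 5 + 53/3 = 68/3 days.

68/3 days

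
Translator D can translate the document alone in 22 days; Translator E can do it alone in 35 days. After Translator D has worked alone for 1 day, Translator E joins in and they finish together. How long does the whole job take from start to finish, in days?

In 1 day Translator D does 1/22 of the job, leaving 21/22.
Translator D and Translator E together work at 57/770 per day, so finishing takes 21/22 ÷ 57/770 = 245/19 days.
Total time = 1 + 245/19 = 264/19 days.

264/19 days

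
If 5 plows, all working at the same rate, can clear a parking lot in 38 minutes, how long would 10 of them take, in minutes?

Total work is 5·38 = 190 plow-minutes.
With 10 plows: 190/10 = 19 minutes.

19 minutes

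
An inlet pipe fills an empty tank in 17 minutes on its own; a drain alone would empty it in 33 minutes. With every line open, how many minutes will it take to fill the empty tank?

Net rate = 1/17 − 1/33 = (33 − 17)/561 = 16/561 per minute.
Filling time = 1 ÷ (16/561) = 561/16 minutes.

561/16 minutes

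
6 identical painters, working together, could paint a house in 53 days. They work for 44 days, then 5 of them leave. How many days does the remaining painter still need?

One painter does 1/318 of the job per day.
After 44 days with 6 painters, 44/53 is done (9/53 left).
With 1 painter the rate is 1/318, so the rest takes 9/53 ÷ 1/318 = 54 days.

54 days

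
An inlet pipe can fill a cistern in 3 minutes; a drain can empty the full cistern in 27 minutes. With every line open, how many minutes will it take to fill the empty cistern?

27/8 minutes

Net rate = 1/3 − 1/27 = (9 − 1)/27 = 8/27 per minute.
Filling time = 1 ÷ (8/27) = 27/8 minutes.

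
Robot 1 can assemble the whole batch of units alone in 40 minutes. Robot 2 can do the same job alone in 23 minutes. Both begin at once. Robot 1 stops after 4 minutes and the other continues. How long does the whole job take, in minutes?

In the first 4 minutes the combined rate is 63/920, so 63/230 of the job is done, leaving 167/230.
After Robot 1 leaves the rate is 1/23 per minute; the remaining 167/230 takes 167/10 minutes.
Total = 4 + 167/10 = 207/10 minutes.

207/10 minutes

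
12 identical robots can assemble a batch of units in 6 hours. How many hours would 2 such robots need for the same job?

36 hours

Total work is 12·6 = 72 robot-hours.
With 2 robots: 72/2 = 36 hours.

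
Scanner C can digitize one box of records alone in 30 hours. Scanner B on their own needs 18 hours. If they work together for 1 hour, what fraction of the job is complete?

4/45

Combined rate: 1/30 + 1/18 = (3 + 5)/90 = 8/90 = 4/45 per hour.
In 1 hour they complete 1·4/45 = 4/45 of the job.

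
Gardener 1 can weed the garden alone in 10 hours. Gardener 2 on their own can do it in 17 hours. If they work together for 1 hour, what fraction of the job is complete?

27/170

Combined rate: 1/10 + 1/17 = (17 + 10)/170 = 27/170 per hour.
In 1 hour they complete 1·27/170 = 27/170 of the job.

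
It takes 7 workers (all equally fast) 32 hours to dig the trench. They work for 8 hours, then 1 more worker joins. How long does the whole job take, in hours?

One worker does 1/224 of the job per hour.
After 8 hours with 7 workers, 1/4 is done (3/4 left).
With 8 workers the rate is 8/224 = 1/28, so the rest takes 3/4 ÷ 1/28 = 21 hours.
Total = 8 + 21 = 29 hours.

29 hours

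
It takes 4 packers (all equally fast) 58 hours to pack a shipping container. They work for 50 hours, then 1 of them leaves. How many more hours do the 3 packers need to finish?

32/3 hours

One packer does 1/232 of the job per hour.
After 50 hours with 4 packers, 25/29 is done (4/29 left).
With 3 packers the rate is 3/232, so the rest takes 4/29 ÷ 3/232 = 32/3 hours.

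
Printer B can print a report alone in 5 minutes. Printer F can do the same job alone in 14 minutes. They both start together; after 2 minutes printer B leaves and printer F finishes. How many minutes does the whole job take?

42/5 minutes

In the first 2 minutes the combined rate is 19/70, so 19/35 of the job is done, leaving 16/35.
After printer B leaves the rate is 1/14 per minute; the remaining 16/35 takes 32/5 minutes.
Total = 2 + 32/5 = 42/5 minutes.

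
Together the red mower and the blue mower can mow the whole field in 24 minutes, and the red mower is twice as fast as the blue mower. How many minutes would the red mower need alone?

Let the blue mower's rate be r; then the red mower's rate is 2r, so together (2 + 1)r = 3r = 1/24.
Thus r = 1/72 per minute.
The blue mower alone: 72 minutes; the red mower alone: 36 minutes.

36 minutes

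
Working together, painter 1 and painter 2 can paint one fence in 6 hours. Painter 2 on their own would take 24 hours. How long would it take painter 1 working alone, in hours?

8 hours

Combined rate is 1/6 per hour.
Known contribution: 1/24 per hour.
So painter 1's rate is 1/6 − 1/24 = 1/8, meaning 8 hours alone.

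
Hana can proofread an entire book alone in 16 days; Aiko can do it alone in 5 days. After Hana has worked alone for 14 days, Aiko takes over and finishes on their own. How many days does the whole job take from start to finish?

In 14 days Hana does 14/16 = 7/8 of the job, leaving 1/8.
Aiko works at 1/5 per day, so finishing takes 1/8 ÷ 1/5 = 5/8 days.
Total time = 14 + 5/8 = 117/8 days.

117/8 days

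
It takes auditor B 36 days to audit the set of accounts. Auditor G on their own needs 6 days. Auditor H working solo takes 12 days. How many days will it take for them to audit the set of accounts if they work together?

Combined rate: 1/36 + 1/6 + 1/12 = (1 + 6 + 3)/36 = 10/36 = 5/18 per day.
Time = 1 ÷ (5/18) = 18/5 days.

18/5 days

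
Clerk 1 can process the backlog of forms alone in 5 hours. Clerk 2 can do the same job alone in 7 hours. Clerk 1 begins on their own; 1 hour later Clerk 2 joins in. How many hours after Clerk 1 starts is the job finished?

In the first 1 hour Clerk 1 alone does 1/5 of the job, leaving 4/5.
Once everyone is working, combined rate: 1/5 + 1/7 = (7 + 5)/35 = 12/35 per hour.
Remaining 4/5 at 12/35 per hour takes 7/3 hours.
Total from the start = 1 + 7/3 = 10/3 hours.

10/3 hours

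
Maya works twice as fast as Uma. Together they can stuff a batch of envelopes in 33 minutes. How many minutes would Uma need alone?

99 minutes

Let Uma's rate be r; then Maya's rate is 2r, so together (2 + 1)r = 3r = 1/33.
Thus r = 1/99 per minute.
Uma alone: 99 minutes; Maya alone: 99/2 minutes.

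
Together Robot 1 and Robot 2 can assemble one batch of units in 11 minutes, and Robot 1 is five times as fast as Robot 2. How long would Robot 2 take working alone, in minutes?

66 minutes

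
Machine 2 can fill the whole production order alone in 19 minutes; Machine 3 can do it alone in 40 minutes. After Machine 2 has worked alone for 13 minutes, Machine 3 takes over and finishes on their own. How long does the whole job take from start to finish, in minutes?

In 13 minutes Machine 2 does 13/19 of the job, leaving 6/19.
Machine 3 works at 1/40 per minute, so finishing takes 6/19 ÷ 1/40 = 240/19 minutes.
Total time = 13 + 240/19 = 487/19 minutes.

487/19 minutes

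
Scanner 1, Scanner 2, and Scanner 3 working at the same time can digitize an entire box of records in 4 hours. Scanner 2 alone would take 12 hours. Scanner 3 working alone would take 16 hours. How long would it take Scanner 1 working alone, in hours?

48/5 hours

Combined rate is 1/4 per hour.
Known contribution: 1/12 + 1/16 = (4 + 3)/48 = 7/48 per hour.
So Scanner 1's rate is 1/4 − 7/48 = 5/48, meaning 48/5 hours alone.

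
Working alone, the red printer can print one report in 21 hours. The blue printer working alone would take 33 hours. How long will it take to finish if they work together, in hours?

With two workers the combined time is the product over the sum: 21·33/(21+33) = 693/54 = 77/6 hours.

77/6 hours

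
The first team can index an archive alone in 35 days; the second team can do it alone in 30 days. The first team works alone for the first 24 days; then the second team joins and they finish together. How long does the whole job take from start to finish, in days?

378/13 days

In 24 days the first team does 24/35 of the job, leaving 11/35.
The first team and the second team together work at 13/210 per day, so finishing takes 11/35 ÷ 13/210 = 66/13 days.
Total time = 24 + 66/13 = 378/13 days.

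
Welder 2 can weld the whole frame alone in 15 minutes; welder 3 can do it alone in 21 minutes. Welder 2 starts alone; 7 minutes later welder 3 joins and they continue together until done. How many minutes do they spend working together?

14/3 minutes

In 7 minutes welder 2 does 7/15 of the job, leaving 8/15.
Welder 2 and welder 3 together work at 4/35 per minute, so finishing takes 8/15 ÷ 4/35 = 14/3 minutes.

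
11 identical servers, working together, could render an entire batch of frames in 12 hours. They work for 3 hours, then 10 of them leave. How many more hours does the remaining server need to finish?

99 hours

One server does 1/132 of the job per hour.
After 3 hours with 11 servers, 1/4 is done (3/4 left).
With 1 server the rate is 1/132, so the rest takes 3/4 ÷ 1/132 = 99 hours.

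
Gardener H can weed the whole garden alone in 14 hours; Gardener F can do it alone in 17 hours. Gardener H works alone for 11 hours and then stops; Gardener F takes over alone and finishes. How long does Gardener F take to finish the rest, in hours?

51/14 hours

In 11 hours Gardener H does 11/14 of the job, leaving 3/14.
Gardener F works at 1/17 per hour, so finishing takes 3/14 ÷ 1/17 = 51/14 hours.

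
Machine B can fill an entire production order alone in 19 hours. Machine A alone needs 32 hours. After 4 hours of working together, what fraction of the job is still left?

101/152

Combined rate: 1/19 + 1/32 = (32 + 19)/608 = 51/608 per hour.
In 4 hours they complete 4·51/608 = 51/152 of the job.
So 101/152 remains.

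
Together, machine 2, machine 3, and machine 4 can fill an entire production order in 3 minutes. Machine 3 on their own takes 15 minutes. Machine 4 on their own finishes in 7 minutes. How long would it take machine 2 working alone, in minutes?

Combined rate is 1/3 per minute.
Known contribution: 1/15 + 1/7 = (7 + 15)/105 = 22/105 per minute.
So machine 2's rate is 1/3 − 22/105 = 13/105, meaning 105/13 minutes alone.

105/13 minutes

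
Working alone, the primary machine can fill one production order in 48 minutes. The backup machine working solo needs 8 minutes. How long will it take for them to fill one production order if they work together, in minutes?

48/7 minutes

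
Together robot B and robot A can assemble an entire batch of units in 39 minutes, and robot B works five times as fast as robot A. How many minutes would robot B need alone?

Let robot A's rate be r; then robot B's rate is 5r, so together (5 + 1)r = 6r = 1/39.
Thus r = 1/234 per minute.
Robot A alone: 234 minutes; robot B alone: 234/5 minutes.

234/5 minutes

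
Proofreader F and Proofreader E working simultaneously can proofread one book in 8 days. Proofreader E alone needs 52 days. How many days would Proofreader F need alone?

Combined rate is 1/8 per day.
Known contribution: 1/52 per day.
So Proofreader F's rate is 1/8 − 1/52 = 11/104, meaning 104/11 days alone.

104/11 days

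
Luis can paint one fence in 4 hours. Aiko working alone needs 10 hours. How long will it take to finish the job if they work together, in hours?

Combined rate: 1/4 + 1/10 = (5 + 2)/20 = 7/20 per hour.
Time = 1 ÷ (7/20) = 20/7 hours.

20/7 hours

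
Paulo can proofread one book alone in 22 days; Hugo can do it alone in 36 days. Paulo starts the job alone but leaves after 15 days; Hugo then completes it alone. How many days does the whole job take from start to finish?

In 15 days Paulo does 15/22 of the job, leaving 7/22.
Hugo works at 1/36 per day, so finishing takes 7/22 ÷ 1/36 = 126/11 days.
Total time = 15 + 126/11 = 291/11 days.

291/11 days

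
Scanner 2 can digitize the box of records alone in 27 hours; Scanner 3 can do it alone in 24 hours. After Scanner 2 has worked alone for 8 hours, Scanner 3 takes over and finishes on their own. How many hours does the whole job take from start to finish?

224/9 hours

In 8 hours Scanner 2 does 8/27 of the job, leaving 19/27.
Scanner 3 works at 1/24 per hour, so finishing takes 19/27 ÷ 1/24 = 152/9 hours.
Total time = 8 + 152/9 = 224/9 hours.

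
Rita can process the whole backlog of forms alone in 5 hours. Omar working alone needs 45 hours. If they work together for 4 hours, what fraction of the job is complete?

8/9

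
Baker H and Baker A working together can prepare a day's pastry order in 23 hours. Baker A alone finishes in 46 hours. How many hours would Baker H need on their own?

Combined rate is 1/23 per hour.
Known contribution: 1/46 per hour.
So Baker H's rate is 1/23 − 1/46 = 1/46, meaning 46 hours alone.

46 hours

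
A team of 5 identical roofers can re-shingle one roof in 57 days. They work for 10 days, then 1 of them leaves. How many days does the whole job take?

275/4 days

One roofer does 1/285 of the job per day.
After 10 days with 5 roofers, 10/57 is done (47/57 left).
With 4 roofers the rate is 4/285, so the rest takes 47/57 ÷ 4/285 = 235/4 days.
Total = 10 + 235/4 = 275/4 days.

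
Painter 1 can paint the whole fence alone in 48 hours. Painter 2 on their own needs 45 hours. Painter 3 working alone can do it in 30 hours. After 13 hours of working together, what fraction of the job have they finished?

143/144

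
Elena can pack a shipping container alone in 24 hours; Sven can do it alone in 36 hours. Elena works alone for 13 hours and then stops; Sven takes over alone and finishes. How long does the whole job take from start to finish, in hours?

In 13 hours Elena does 13/24 of the job, leaving 11/24.
Sven works at 1/36 per hour, so finishing takes 11/24 ÷ 1/36 = 33/2 hours.
Total time = 13 + 33/2 = 59/2 hours.

59/2 hours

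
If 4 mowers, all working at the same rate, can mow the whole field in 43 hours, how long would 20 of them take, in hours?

43/5 hours

Total work is 4·43 = 172 mower-hours.
With 20 mowers: 172/20 = 43/5 hours.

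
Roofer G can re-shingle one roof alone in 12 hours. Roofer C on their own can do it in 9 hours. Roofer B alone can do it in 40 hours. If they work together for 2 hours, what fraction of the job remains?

101/180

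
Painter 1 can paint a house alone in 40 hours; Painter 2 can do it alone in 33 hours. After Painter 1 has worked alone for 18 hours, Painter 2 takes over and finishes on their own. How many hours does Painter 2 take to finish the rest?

363/20 hours

In 18 hours Painter 1 does 18/40 = 9/20 of the job, leaving 11/20.
Painter 2 works at 1/33 per hour, so finishing takes 11/20 ÷ 1/33 = 363/20 hours.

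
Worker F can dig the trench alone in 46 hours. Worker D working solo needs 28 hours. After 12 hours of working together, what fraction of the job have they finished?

111/161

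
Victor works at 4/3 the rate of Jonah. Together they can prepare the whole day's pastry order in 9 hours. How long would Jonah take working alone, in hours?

21 hours

Let Jonah's rate be r; then Victor's rate is (4/3)r, so together (4/3 + 1)r = (7/3)r = 1/9.
Thus r = 1/21 per hour.
Jonah alone: 21 hours; Victor alone: 63/4 hours.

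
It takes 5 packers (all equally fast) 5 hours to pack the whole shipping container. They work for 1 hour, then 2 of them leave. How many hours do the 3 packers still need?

20/3 hours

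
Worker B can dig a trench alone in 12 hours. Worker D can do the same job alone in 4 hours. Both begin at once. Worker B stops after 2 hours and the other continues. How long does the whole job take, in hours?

In the first 2 hours the combined rate is 1/3, so 2/3 of the job is done, leaving 1/3.
After Worker B leaves the rate is 1/4 per hour; the remaining 1/3 takes 4/3 hours.
Total = 2 + 4/3 = 10/3 hours.

10/3 hours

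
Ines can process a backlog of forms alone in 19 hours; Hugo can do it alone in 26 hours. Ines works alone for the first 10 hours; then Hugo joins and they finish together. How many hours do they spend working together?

In 10 hours Ines does 10/19 of the job, leaving 9/19.
Ines and Hugo together work at 45/494 per hour, so finishing takes 9/19 ÷ 45/494 = 26/5 hours.

26/5 hours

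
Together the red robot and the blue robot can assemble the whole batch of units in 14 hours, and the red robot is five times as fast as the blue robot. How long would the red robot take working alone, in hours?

Let the blue robot's rate be r; then the red robot's rate is 5r, so together (5 + 1)r = 6r = 1/14.
Thus r = 1/84 per hour.
The blue robot alone: 84 hours; the red robot alone: 84/5 hours.

84/5 hours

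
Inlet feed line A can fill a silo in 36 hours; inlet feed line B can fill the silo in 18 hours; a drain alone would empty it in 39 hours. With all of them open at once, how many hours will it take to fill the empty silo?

Net rate = 1/36 + 1/18 − 1/39 = (13 + 26 − 12)/468 = 27/468 = 3/52 per hour.
Filling time = 1 ÷ (3/52) = 52/3 hours.

52/3 hours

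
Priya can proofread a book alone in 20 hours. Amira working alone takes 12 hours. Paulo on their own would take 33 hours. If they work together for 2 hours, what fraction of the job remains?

Combined rate: 1/20 + 1/12 + 1/33 = (33 + 55 + 20)/660 = 108/660 = 9/55 per hour.
In 2 hours they complete 2·9/55 = 18/55 of the job.
So 37/55 remains.

37/55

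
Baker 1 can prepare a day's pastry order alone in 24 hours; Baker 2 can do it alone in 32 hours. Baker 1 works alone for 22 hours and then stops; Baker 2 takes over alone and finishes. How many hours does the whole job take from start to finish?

In 22 hours Baker 1 does 22/24 = 11/12 of the job, leaving 1/12.
Baker 2 works at 1/32 per hour, so finishing takes 1/12 ÷ 1/32 = 8/3 hours.
Total time = 22 + 8/3 = 74/3 hours.

74/3 hours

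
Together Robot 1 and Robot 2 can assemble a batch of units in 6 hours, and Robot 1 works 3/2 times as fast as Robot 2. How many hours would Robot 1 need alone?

Let Robot 2's rate be r; then Robot 1's rate is (3/2)r, so together (3/2 + 1)r = (5/2)r = 1/6.
Thus r = 1/15 per hour.
Robot 2 alone: 15 hours; Robot 1 alone: 10 hours.

10 hours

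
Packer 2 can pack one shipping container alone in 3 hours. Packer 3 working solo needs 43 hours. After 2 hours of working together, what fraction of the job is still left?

Combined rate: 1/3 + 1/43 = (43 + 3)/129 = 46/129 per hour.
In 2 hours they complete 2·46/129 = 92/129 of the job.
So 37/129 remains.

37/129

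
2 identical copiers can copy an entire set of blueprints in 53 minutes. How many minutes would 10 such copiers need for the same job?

Total work is 2·53 = 106 copier-minutes.
With 10 copiers: 106/10 = 53/5 minutes.

53/5 minutes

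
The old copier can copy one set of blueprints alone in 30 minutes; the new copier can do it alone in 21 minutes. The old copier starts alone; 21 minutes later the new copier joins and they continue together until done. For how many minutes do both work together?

63/17 minutes

In 21 minutes the old copier does 21/30 = 7/10 of the job, leaving 3/10.
The old copier and the new copier together work at 17/210 per minute, so finishing takes 3/10 ÷ 17/210 = 63/17 minutes.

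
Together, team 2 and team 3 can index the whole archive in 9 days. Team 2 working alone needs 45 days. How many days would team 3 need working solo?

Combined rate is 1/9 per day.
Known contribution: 1/45 per day.
So team 3's rate is 1/9 − 1/45 = 4/45, meaning 45/4 days alone.

45/4 days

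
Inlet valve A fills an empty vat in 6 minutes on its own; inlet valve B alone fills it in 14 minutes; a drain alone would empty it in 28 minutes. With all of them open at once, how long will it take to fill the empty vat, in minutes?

84/17 minutes

Net rate = 1/6 + 1/14 − 1/28 = (14 + 6 − 3)/84 = 17/84 per minute.
Filling time = 1 ÷ (17/84) = 84/17 minutes.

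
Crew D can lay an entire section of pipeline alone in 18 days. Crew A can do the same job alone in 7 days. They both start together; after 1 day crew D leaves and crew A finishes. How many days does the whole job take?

In the first 1 day the combined rate is 25/126, so 25/126 of the job is done, leaving 101/126.
After crew D leaves the rate is 1/7 per day; the remaining 101/126 takes 101/18 days.
Total = 1 + 101/18 = 119/18 days.

119/18 days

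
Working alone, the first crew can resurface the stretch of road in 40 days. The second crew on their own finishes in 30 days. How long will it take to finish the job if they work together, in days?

With two workers the combined time is the product over the sum: 40·30/(40+30) = 1200/70 = 120/7 days.

120/7 days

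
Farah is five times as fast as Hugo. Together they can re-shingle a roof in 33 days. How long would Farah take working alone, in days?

198/5 days

Let Hugo's rate be r; then Farah's rate is 5r, so together (5 + 1)r = 6r = 1/33.
Thus r = 1/198 per day.
Hugo alone: 198 days; Farah alone: 198/5 days.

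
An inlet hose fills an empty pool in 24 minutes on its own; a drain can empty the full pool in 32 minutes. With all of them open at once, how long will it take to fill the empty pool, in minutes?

Net rate = 1/24 − 1/32 = (4 − 3)/96 = 1/96 per minute.
Filling time = 1 ÷ (1/96) = 96 minutes.

96 minutes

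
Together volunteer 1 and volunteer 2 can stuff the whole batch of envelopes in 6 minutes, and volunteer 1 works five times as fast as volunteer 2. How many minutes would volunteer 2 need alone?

36 minutes

Let volunteer 2's rate be r; then volunteer 1's rate is 5r, so together (5 + 1)r = 6r = 1/6.
Thus r = 1/36 per minute.
Volunteer 2 alone: 36 minutes; volunteer 1 alone: 36/5 minutes.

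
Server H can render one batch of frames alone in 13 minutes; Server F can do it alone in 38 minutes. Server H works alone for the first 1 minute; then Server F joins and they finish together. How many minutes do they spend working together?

152/17 minutes

In 1 minute Server H does 1/13 of the job, leaving 12/13.
Server H and Server F together work at 51/494 per minute, so finishing takes 12/13 ÷ 51/494 = 152/17 minutes.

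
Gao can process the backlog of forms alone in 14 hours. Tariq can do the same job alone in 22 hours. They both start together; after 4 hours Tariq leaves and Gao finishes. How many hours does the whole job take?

126/11 hours

In the first 4 hours the combined rate is 9/77, so 36/77 of the job is done, leaving 41/77.
After Tariq leaves the rate is 1/14 per hour; the remaining 41/77 takes 82/11 hours.
Total = 4 + 82/11 = 126/11 hours.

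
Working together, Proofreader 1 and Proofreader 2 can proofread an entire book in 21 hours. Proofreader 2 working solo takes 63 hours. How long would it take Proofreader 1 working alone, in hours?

63/2 hours

Combined rate is 1/21 per hour.
Known contribution: 1/63 per hour.
So Proofreader 1's rate is 1/21 − 1/63 = 2/63, meaning 63/2 hours alone.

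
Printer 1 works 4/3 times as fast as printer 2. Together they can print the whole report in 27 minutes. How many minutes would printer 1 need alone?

Let printer 2's rate be r; then printer 1's rate is (4/3)r, so together (4/3 + 1)r = (7/3)r = 1/27.
Thus r = 1/63 per minute.
Printer 2 alone: 63 minutes; printer 1 alone: 189/4 minutes.

189/4 minutes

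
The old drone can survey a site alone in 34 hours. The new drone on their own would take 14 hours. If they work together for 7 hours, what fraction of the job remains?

Combined rate: 1/34 + 1/14 = (7 + 17)/238 = 24/238 = 12/119 per hour.
In 7 hours they complete 7·12/119 = 12/17 of the job.
So 5/17 remains.

5/17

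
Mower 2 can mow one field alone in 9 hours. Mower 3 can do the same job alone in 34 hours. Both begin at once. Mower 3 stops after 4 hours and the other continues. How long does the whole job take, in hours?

In the first 4 hours the combined rate is 43/306, so 86/153 of the job is done, leaving 67/153.
After mower 3 leaves the rate is 1/9 per hour; the remaining 67/153 takes 67/17 hours.
Total = 4 + 67/17 = 135/17 hours.

135/17 hours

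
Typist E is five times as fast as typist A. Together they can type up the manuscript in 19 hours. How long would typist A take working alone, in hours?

114 hours

Let typist A's rate be r; then typist E's rate is 5r, so together (5 + 1)r = 6r = 1/19.
Thus r = 1/114 per hour.
Typist A alone: 114 hours; typist E alone: 114/5 hours.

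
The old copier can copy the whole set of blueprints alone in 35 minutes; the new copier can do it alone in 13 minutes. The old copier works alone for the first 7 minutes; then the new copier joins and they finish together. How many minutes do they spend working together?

91/12 minutes

In 7 minutes the old copier does 7/35 = 1/5 of the job, leaving 4/5.
The old copier and the new copier together work at 48/455 per minute, so finishing takes 4/5 ÷ 48/455 = 91/12 minutes.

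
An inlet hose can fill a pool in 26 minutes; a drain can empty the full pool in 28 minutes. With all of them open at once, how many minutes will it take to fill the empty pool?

Net rate = 1/26 − 1/28 = (14 − 13)/364 = 1/364 per minute.
Filling time = 1 ÷ (1/364) = 364 minutes.

364 minutes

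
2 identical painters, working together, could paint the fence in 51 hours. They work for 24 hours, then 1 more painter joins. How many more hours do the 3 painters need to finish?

18 hours

One painter does 1/102 of the job per hour.
After 24 hours with 2 painters, 8/17 is done (9/17 left).
With 3 painters the rate is 3/102 = 1/34, so the rest takes 9/17 ÷ 1/34 = 18 hours.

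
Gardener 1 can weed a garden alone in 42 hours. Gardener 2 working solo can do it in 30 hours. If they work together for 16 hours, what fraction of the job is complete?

Combined rate: 1/42 + 1/30 = (5 + 7)/210 = 12/210 = 2/35 per hour.
In 16 hours they complete 16·2/35 = 32/35 of the job.

32/35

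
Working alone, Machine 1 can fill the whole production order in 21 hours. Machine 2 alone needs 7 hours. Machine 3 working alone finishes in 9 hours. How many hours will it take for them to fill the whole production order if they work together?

Combined rate: 1/21 + 1/7 + 1/9 = (3 + 9 + 7)/63 = 19/63 per hour.
Time = 1 ÷ (19/63) = 63/19 hours.

63/19 hours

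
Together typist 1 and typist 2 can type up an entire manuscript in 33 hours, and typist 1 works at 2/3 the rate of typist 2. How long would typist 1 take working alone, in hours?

Let typist 2's rate be r; then typist 1's rate is (2/3)r, so together (2/3 + 1)r = (5/3)r = 1/33.
Thus r = 1/55 per hour.
Typist 2 alone: 55 hours; typist 1 alone: 165/2 hours.

165/2 hours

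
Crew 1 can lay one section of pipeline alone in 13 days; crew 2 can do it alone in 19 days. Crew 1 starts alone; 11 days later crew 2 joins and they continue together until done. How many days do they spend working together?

19/16 days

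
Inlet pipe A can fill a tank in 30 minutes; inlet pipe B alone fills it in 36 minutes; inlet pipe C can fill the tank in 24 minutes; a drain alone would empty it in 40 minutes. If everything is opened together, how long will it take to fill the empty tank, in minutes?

Net rate = 1/30 + 1/36 + 1/24 − 1/40 = (12 + 10 + 15 − 9)/360 = 28/360 = 7/90 per minute.
Filling time = 1 ÷ (7/90) = 90/7 minutes.

90/7 minutes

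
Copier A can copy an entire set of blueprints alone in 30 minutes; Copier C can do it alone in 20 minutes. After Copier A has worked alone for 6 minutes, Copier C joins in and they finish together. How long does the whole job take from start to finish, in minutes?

78/5 minutes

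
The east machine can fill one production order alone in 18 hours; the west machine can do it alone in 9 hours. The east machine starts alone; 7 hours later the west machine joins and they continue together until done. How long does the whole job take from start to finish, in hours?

32/3 hours

In 7 hours the east machine does 7/18 of the job, leaving 11/18.
The east machine and the west machine together work at 1/6 per hour, so finishing takes 11/18 ÷ 1/6 = 11/3 hours.
Total time = 7 + 11/3 = 32/3 hours.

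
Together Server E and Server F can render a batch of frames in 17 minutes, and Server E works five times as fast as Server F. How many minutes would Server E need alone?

102/5 minutes

Let Server F's rate be r; then Server E's rate is 5r, so together (5 + 1)r = 6r = 1/17.
Thus r = 1/102 per minute.
Server F alone: 102 minutes; Server E alone: 102/5 minutes.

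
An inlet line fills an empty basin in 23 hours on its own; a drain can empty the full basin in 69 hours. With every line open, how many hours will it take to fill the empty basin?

Net rate = 1/23 − 1/69 = (3 − 1)/69 = 2/69 per hour.
Filling time = 1 ÷ (2/69) = 69/2 hours.

69/2 hours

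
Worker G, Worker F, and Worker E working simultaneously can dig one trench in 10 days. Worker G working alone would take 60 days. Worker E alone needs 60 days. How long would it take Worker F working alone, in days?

Combined rate is 1/10 per day.
Known contribution: 1/60 + 1/60 = (1 + 1)/60 = 2/60 = 1/30 per day.
So Worker F's rate is 1/10 − 1/30 = 1/15, meaning 15 days alone.

15 days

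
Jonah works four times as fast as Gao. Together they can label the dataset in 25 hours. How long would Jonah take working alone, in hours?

Let Gao's rate be r; then Jonah's rate is 4r, so together (4 + 1)r = 5r = 1/25.
Thus r = 1/125 per hour.
Gao alone: 125 hours; Jonah alone: 125/4 hours.

125/4 hours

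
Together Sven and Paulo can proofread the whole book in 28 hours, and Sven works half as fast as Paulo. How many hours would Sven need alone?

84 hours

Let Paulo's rate be r; then Sven's rate is (1/2)r, so together (1/2 + 1)r = (3/2)r = 1/28.
Thus r = 1/42 per hour.
Paulo alone: 42 hours; Sven alone: 84 hours.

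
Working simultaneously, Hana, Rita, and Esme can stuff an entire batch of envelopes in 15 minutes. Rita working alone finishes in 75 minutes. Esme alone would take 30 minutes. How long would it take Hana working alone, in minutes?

Combined rate is 1/15 per minute.
Known contribution: 1/75 + 1/30 = (2 + 5)/150 = 7/150 per minute.
So Hana's rate is 1/15 − 7/150 = 1/50, meaning 50 minutes alone.

50 minutes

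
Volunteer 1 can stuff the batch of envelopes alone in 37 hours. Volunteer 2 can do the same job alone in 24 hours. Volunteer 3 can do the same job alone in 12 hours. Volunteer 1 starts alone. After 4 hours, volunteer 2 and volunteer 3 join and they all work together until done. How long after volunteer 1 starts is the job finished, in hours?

148/15 hours

In the first 4 hours volunteer 1 alone does 4/37 of the job, leaving 33/37.
Once everyone is working, combined rate: 1/37 + 1/24 + 1/12 = (24 + 37 + 74)/888 = 135/888 = 45/296 per hour.
Remaining 33/37 at 45/296 per hour takes 88/15 hours.
Total from the start = 4 + 88/15 = 148/15 hours.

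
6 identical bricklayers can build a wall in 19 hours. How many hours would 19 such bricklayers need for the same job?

6 hours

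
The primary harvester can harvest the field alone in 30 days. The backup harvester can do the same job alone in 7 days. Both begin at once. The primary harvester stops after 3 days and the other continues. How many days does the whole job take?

63/10 days

In the first 3 days the combined rate is 37/210, so 37/70 of the job is done, leaving 33/70.
After the primary harvester leaves the rate is 1/7 per day; the remaining 33/70 takes 33/10 days.
Total = 3 + 33/10 = 63/10 days.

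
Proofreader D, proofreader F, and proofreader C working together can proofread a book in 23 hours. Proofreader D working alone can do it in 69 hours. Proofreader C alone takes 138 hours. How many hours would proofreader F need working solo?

Combined rate is 1/23 per hour.
Known contribution: 1/69 + 1/138 = (2 + 1)/138 = 3/138 = 1/46 per hour.
So proofreader F's rate is 1/23 − 1/46 = 1/46, meaning 46 hours alone.

46 hours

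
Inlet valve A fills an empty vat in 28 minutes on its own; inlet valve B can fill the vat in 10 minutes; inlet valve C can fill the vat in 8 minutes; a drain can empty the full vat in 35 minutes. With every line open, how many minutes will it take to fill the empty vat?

56/13 minutes

Net rate = 1/28 + 1/10 + 1/8 − 1/35 = (10 + 28 + 35 − 8)/280 = 65/280 = 13/56 per minute.
Filling time = 1 ÷ (13/56) = 56/13 minutes.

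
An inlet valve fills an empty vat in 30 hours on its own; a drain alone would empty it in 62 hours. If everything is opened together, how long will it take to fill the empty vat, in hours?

465/8 hours

Net rate = 1/30 − 1/62 = (31 − 15)/930 = 16/930 = 8/465 per hour.
Filling time = 1 ÷ (8/465) = 465/8 hours.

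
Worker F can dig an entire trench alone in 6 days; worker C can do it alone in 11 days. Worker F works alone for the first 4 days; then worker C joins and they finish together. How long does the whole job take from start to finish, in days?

In 4 days worker F does 4/6 = 2/3 of the job, leaving 1/3.
Worker F and worker C together work at 17/66 per day, so finishing takes 1/3 ÷ 17/66 = 22/17 days.
Total time = 4 + 22/17 = 90/17 days.

90/17 days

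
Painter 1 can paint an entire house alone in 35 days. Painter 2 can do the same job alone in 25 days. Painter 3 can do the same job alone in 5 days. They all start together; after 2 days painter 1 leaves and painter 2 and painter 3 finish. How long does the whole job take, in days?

55/14 days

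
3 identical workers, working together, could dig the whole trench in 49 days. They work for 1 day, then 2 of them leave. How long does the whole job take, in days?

One worker does 1/147 of the job per day.
After 1 day with 3 workers, 1/49 is done (48/49 left).
With 1 worker the rate is 1/147, so the rest takes 48/49 ÷ 1/147 = 144 days.
Total = 1 + 144 = 145 days.

145 days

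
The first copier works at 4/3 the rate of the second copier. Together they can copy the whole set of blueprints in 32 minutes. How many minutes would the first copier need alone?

Let the second copier's rate be r; then the first copier's rate is (4/3)r, so together (4/3 + 1)r = (7/3)r = 1/32.
Thus r = 3/224 per minute.
The second copier alone: 224/3 minutes; the first copier alone: 56 minutes.

56 minutes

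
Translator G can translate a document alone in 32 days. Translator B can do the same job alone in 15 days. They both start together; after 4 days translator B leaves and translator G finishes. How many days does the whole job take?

352/15 days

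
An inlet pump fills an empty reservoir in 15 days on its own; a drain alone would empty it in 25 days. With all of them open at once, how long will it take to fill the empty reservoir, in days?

75/2 days

Net rate = 1/15 − 1/25 = (5 − 3)/75 = 2/75 per day.
Filling time = 1 ÷ (2/75) = 75/2 days.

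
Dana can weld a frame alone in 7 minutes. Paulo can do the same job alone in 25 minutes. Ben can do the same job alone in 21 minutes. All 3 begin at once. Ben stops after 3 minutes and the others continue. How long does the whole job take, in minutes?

75/16 minutes

In the first 3 minutes the combined rate is 121/525, so 121/175 of the job is done, leaving 54/175.
After Ben leaves the rate is 32/175 per minute; the remaining 54/175 takes 27/16 minutes.
Total = 3 + 27/16 = 75/16 minutes.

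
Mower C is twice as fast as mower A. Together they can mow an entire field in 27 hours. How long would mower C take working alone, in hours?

81/2 hours

Let mower A's rate be r; then mower C's rate is 2r, so together (2 + 1)r = 3r = 1/27.
Thus r = 1/81 per hour.
Mower A alone: 81 hours; mower C alone: 81/2 hours.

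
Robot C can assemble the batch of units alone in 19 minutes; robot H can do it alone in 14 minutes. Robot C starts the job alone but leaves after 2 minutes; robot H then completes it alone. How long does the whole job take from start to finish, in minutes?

276/19 minutes

In 2 minutes robot C does 2/19 of the job, leaving 17/19.
Robot H works at 1/14 per minute, so finishing takes 17/19 ÷ 1/14 = 238/19 minutes.
Total time = 2 + 238/19 = 276/19 minutes.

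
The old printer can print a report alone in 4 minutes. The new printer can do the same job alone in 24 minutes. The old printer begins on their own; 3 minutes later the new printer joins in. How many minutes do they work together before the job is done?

In the first 3 minutes the old printer alone does 3/4 of the job, leaving 1/4.
Once everyone is working, combined rate: 1/4 + 1/24 = (6 + 1)/24 = 7/24 per minute.
Remaining 1/4 at 7/24 per minute takes 6/7 minutes.

6/7 minutes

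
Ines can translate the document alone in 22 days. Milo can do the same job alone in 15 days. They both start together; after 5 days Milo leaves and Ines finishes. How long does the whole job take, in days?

In the first 5 days the combined rate is 37/330, so 37/66 of the job is done, leaving 29/66.
After Milo leaves the rate is 1/22 per day; the remaining 29/66 takes 29/3 days.
Total = 5 + 29/3 = 44/3 days.

44/3 days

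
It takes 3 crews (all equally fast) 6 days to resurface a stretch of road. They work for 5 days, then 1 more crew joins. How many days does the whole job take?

23/4 days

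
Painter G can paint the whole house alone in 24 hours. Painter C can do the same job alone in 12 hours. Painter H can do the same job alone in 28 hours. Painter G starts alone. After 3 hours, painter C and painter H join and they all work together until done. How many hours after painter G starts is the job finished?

In the first 3 hours painter G alone does 3/24 = 1/8 of the job, leaving 7/8.
Once everyone is working, combined rate: 1/24 + 1/12 + 1/28 = (7 + 14 + 6)/168 = 27/168 = 9/56 per hour.
Remaining 7/8 at 9/56 per hour takes 49/9 hours.
Total from the start = 3 + 49/9 = 76/9 hours.

76/9 hours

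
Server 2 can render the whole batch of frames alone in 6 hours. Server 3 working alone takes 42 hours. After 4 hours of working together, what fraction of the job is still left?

Combined rate: 1/6 + 1/42 = (7 + 1)/42 = 8/42 = 4/21 per hour.
In 4 hours they complete 4·4/21 = 16/21 of the job.
So 5/21 remains.

5/21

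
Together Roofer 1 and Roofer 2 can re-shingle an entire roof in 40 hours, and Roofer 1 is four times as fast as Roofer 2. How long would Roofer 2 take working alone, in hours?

200 hours

Let Roofer 2's rate be r; then Roofer 1's rate is 4r, so together (4 + 1)r = 5r = 1/40.
Thus r = 1/200 per hour.
Roofer 2 alone: 200 hours; Roofer 1 alone: 50 hours.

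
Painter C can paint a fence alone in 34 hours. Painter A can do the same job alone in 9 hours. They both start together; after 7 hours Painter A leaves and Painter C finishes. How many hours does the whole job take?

In the first 7 hours the combined rate is 43/306, so 301/306 of the job is done, leaving 5/306.
After Painter A leaves the rate is 1/34 per hour; the remaining 5/306 takes 5/9 hours.
Total = 7 + 5/9 = 68/9 hours.

68/9 hours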